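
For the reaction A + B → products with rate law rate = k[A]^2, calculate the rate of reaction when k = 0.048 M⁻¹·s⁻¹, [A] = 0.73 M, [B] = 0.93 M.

0.02558 M/s

Step 1: The rate law is rate = k[A]^2
Step 2: Note that the rate does not depend on [B] (zero order in B).
Step 3: rate = 0.048 × (0.73)^2 = 0.0255792 M/s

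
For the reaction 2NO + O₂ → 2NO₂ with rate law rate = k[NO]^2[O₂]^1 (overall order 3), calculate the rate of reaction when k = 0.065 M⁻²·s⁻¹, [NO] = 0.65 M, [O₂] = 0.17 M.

0.004669 M/s

Step 1: The rate law is rate = k[NO]^2[O₂]^1, overall order = 2+1 = 3
Step 2: Substitute values: rate = 0.065 × (0.65)^2 × (0.17)^1
Step 3: rate = 0.065 × 0.4225 × 0.17 = 0.00466863 M/s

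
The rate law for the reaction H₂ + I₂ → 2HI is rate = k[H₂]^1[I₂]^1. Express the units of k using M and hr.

M⁻¹·hr⁻¹

Step 1: Overall order = 1 + 1 = 2.
Step 2: rate has units M·hr⁻¹; [H₂]^1[I₂]^1 has units M^2.
Step 3: k = rate/([H₂]^1[I₂]^1), so units of k = M^(1-2)·hr⁻¹ = M⁻¹·hr⁻¹.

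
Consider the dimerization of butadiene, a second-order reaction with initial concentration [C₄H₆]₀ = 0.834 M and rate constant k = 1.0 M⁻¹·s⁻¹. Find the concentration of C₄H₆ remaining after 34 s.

0.02841 M

Step 1: For a second-order reaction: 1/[C₄H₆] = 1/[C₄H₆]₀ + kt
Step 2: 1/[C₄H₆] = 1/0.834 + 1.0 × 34
Step 3: 1/[C₄H₆] = 1.199 + 34 = 35.2
Step 4: [C₄H₆] = 1/35.2 = 0.02841 M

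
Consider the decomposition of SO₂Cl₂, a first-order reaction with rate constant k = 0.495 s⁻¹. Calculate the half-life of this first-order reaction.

1.4 s

Step 1: For a first-order reaction, t₁/₂ = ln(2)/k
Step 2: t₁/₂ = ln(2)/0.495
Step 3: t₁/₂ = 0.6931/0.495 = 1.4 s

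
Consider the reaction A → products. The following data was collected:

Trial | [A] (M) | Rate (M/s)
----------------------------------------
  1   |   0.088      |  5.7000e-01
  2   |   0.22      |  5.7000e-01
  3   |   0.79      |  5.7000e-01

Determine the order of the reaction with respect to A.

zeroth order (0)

Step 1: Compare trials - when concentration changes, rate stays constant.
Step 2: rate₂/rate₁ = 5.7000e-01/5.7000e-01 = 1
Step 3: [A]₂/[A]₁ = 0.22/0.088 = 2.5
Step 4: Since rate ratio ≈ (conc ratio)^0, the reaction is zeroth order.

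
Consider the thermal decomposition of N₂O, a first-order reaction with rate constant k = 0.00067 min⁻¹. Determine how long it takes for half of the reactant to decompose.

1035 min

Step 1: For a first-order reaction, t₁/₂ = ln(2)/k
Step 2: t₁/₂ = ln(2)/0.00067
Step 3: t₁/₂ = 0.6931/0.00067 = 1035 min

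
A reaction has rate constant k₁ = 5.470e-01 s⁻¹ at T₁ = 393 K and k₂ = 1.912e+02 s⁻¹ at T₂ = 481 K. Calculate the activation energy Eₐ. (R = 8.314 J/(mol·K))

104.6 kJ/mol

Step 1: Use the two-temperature Arrhenius form: ln(k₂/k₁) = -Eₐ/R × (1/T₂ - 1/T₁)
Step 2: ln(k₂/k₁) = ln(1.912e+02/5.470e-01) = ln(349.543) = 5.85663
Step 3: 1/T₂ - 1/T₁ = 1/481 - 1/393 = -4.655272e-04 K⁻¹
Step 4: Eₐ = -R × ln(k₂/k₁) / (1/T₂ - 1/T₁) = -8.314 × 5.85663 / -4.655272e-04
Step 5: Eₐ = 1.0460e+05 J/mol = 104.6 kJ/mol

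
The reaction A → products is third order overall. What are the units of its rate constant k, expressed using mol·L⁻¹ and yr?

(mol·L⁻¹)⁻²·yr⁻¹

Step 1: For overall order n, rate = k × (concentration)^n.
Step 2: Rate has units mol·L⁻¹·yr⁻¹; concentration term has units (mol·L⁻¹)^3.
Step 3: k = rate / (concentration)^n, so units of k = (mol·L⁻¹)^(1-3)·yr⁻¹ = (mol·L⁻¹)⁻²·yr⁻¹.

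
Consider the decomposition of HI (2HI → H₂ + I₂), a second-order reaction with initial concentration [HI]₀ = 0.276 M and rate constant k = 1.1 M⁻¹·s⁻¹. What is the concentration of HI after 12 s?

0.05944 M

Step 1: For a second-order reaction: 1/[HI] = 1/[HI]₀ + kt
Step 2: 1/[HI] = 1/0.276 + 1.1 × 12
Step 3: 1/[HI] = 3.623 + 13.2 = 16.82
Step 4: [HI] = 1/16.82 = 0.05944 M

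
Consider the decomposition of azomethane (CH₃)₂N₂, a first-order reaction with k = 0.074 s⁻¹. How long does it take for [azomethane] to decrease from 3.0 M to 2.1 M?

4.82 s

Step 1: For first-order: t = ln([azomethane]₀/[azomethane])/k
Step 2: t = ln(3.0/2.1)/0.074
Step 3: t = ln(1.429)/0.074
Step 4: t = 0.3567/0.074 = 4.82 s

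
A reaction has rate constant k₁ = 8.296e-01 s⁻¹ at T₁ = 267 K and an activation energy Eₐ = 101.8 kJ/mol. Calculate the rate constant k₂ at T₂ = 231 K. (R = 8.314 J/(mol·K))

6.532e-04 s⁻¹

Step 1: Use the two-temperature Arrhenius form: ln(k₂/k₁) = -Eₐ/R × (1/T₂ - 1/T₁)
Step 2: Convert Eₐ to J/mol: 101.8 kJ/mol = 101800 J/mol
Step 3: 1/T₂ - 1/T₁ = 1/231 - 1/267 = 5.836860e-04 K⁻¹
Step 4: ln(k₂/k₁) = -101800/8.314 × 5.836860e-04 = -7.14689
Step 5: k₂ = k₁ × exp(-7.14689) = 8.296e-01 × 7.87309e-04 = 6.532e-04 s⁻¹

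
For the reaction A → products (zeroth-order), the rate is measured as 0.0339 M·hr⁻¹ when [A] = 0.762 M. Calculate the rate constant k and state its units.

0.0339 M·hr⁻¹

Step 1: For a zeroth-order reaction, rate = k (independent of concentration).
Step 2: k = rate = 0.0339 M·hr⁻¹.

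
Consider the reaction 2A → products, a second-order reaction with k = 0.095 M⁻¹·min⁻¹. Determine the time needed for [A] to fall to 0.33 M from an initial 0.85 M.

19.51 min

Step 1: For second-order: t = (1/[A] - 1/[A]₀)/k
Step 2: t = (1/0.33 - 1/0.85)/0.095
Step 3: t = (3.03 - 1.176)/0.095
Step 4: t = 1.854/0.095 = 19.51 min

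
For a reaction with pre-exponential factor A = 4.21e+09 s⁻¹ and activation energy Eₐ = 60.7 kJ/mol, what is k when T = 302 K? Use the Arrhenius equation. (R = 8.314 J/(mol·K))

1.33e-01 s⁻¹

Step 1: Use the Arrhenius equation: k = A × exp(-Eₐ/RT)
Step 2: Convert Eₐ to J/mol: 60.7 kJ/mol = 60700 J/mol
Step 3: Calculate the exponent: -Eₐ/(RT) = -60700/(8.314 × 302) = -24.17529
Step 4: k = 4.21e+09 × exp(-24.17529)
Step 5: k = 4.21e+09 × 3.16814e-11 = 1.3338e-01 s⁻¹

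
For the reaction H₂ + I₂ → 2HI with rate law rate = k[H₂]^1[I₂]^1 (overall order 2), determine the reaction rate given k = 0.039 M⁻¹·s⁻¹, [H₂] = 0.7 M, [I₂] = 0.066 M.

0.001802 M/s

Step 1: The rate law is rate = k[H₂]^1[I₂]^1, overall order = 1+1 = 2
Step 2: Substitute values: rate = 0.039 × (0.7)^1 × (0.066)^1
Step 3: rate = 0.039 × 0.7 × 0.066 = 0.0018018 M/s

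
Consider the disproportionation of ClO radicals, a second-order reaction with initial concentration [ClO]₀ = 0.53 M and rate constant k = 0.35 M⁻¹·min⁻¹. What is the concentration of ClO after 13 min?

0.1554 M

Step 1: For a second-order reaction: 1/[ClO] = 1/[ClO]₀ + kt
Step 2: 1/[ClO] = 1/0.53 + 0.35 × 13
Step 3: 1/[ClO] = 1.887 + 4.55 = 6.437
Step 4: [ClO] = 1/6.437 = 0.1554 M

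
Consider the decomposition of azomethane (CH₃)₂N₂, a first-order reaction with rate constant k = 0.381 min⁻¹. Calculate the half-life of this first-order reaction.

1.819 min

Step 1: For a first-order reaction, t₁/₂ = ln(2)/k
Step 2: t₁/₂ = ln(2)/0.381
Step 3: t₁/₂ = 0.6931/0.381 = 1.819 min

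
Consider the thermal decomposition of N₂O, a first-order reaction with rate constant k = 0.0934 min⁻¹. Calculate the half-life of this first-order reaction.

7.421 min

Step 1: For a first-order reaction, t₁/₂ = ln(2)/k
Step 2: t₁/₂ = ln(2)/0.0934
Step 3: t₁/₂ = 0.6931/0.0934 = 7.421 min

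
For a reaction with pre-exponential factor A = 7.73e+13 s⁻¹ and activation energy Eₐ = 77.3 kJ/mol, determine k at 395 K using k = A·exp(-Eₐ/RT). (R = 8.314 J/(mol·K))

4.63e+03 s⁻¹

Step 1: Use the Arrhenius equation: k = A × exp(-Eₐ/RT)
Step 2: Convert Eₐ to J/mol: 77.3 kJ/mol = 77300 J/mol
Step 3: Calculate the exponent: -Eₐ/(RT) = -77300/(8.314 × 395) = -23.53815
Step 4: k = 7.73e+13 × exp(-23.53815)
Step 5: k = 7.73e+13 × 5.99117e-11 = 4.6312e+03 s⁻¹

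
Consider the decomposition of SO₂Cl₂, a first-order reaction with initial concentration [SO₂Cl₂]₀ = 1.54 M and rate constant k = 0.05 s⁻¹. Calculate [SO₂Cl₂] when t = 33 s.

0.2958 M

Step 1: For a first-order reaction: [SO₂Cl₂] = [SO₂Cl₂]₀ × e^(-kt)
Step 2: [SO₂Cl₂] = 1.54 × e^(-0.05 × 33)
Step 3: [SO₂Cl₂] = 1.54 × e^(-1.65)
Step 4: [SO₂Cl₂] = 1.54 × 0.19205 = 0.2958 M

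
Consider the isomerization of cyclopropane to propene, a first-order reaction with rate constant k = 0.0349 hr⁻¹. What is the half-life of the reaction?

19.86 hr

Step 1: For a first-order reaction, t₁/₂ = ln(2)/k
Step 2: t₁/₂ = ln(2)/0.0349
Step 3: t₁/₂ = 0.6931/0.0349 = 19.86 hr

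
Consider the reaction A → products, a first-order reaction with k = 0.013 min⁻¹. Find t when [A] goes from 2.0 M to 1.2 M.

39.29 min

Step 1: For first-order: t = ln([A]₀/[A])/k
Step 2: t = ln(2.0/1.2)/0.013
Step 3: t = ln(1.667)/0.013
Step 4: t = 0.5108/0.013 = 39.29 min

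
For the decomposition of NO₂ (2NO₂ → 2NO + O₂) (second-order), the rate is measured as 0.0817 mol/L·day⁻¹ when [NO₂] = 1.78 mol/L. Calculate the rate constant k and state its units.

0.02579 (mol/L)⁻¹·day⁻¹

Step 1: rate = k[NO₂]^2, so k = rate / [NO₂]^2.
Step 2: k = 0.0817 / (1.78)^2 = 0.0817 / 3.168.
Step 3: k = 0.02579 (mol/L)⁻¹·day⁻¹.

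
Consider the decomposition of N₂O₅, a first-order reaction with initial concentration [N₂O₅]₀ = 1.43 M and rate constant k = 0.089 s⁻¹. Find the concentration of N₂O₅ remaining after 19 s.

0.2636 M

Step 1: For a first-order reaction: [N₂O₅] = [N₂O₅]₀ × e^(-kt)
Step 2: [N₂O₅] = 1.43 × e^(-0.089 × 19)
Step 3: [N₂O₅] = 1.43 × e^(-1.691)
Step 4: [N₂O₅] = 1.43 × 0.184335 = 0.2636 M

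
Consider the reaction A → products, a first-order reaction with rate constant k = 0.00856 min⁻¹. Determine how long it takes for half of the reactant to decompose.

80.98 min

Step 1: For a first-order reaction, t₁/₂ = ln(2)/k
Step 2: t₁/₂ = ln(2)/0.00856
Step 3: t₁/₂ = 0.6931/0.00856 = 80.98 min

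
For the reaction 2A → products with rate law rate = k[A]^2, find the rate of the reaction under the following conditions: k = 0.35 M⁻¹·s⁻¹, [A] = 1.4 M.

0.686 M/s

Step 1: Identify the rate law: rate = k[A]^2
Step 2: Substitute values: rate = 0.35 × (1.4)^2
Step 3: Calculate: rate = 0.35 × 1.96 = 0.686 M/s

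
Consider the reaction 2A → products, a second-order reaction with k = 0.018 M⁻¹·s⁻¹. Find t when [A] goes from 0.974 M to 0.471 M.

60.91 s

Step 1: For second-order: t = (1/[A] - 1/[A]₀)/k
Step 2: t = (1/0.471 - 1/0.974)/0.018
Step 3: t = (2.123 - 1.027)/0.018
Step 4: t = 1.096/0.018 = 60.91 s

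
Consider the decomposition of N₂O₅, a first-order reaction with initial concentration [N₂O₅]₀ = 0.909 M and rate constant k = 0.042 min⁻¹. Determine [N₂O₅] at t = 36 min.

0.2004 M

Step 1: For a first-order reaction: [N₂O₅] = [N₂O₅]₀ × e^(-kt)
Step 2: [N₂O₅] = 0.909 × e^(-0.042 × 36)
Step 3: [N₂O₅] = 0.909 × e^(-1.512)
Step 4: [N₂O₅] = 0.909 × 0.220469 = 0.2004 M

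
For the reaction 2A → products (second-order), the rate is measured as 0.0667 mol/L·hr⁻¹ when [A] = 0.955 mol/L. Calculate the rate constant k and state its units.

0.07313 (mol/L)⁻¹·hr⁻¹

Step 1: rate = k[A]^2, so k = rate / [A]^2.
Step 2: k = 0.0667 / (0.955)^2 = 0.0667 / 0.912.
Step 3: k = 0.07313 (mol/L)⁻¹·hr⁻¹.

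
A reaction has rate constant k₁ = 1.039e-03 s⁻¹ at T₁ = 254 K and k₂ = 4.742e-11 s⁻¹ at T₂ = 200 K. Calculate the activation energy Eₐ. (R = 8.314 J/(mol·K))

132.2 kJ/mol

Step 1: Use the two-temperature Arrhenius form: ln(k₂/k₁) = -Eₐ/R × (1/T₂ - 1/T₁)
Step 2: ln(k₂/k₁) = ln(4.742e-11/1.039e-03) = ln(4.564e-08) = -16.9025
Step 3: 1/T₂ - 1/T₁ = 1/200 - 1/254 = 1.062992e-03 K⁻¹
Step 4: Eₐ = -R × ln(k₂/k₁) / (1/T₂ - 1/T₁) = -8.314 × -16.9025 / 1.062992e-03
Step 5: Eₐ = 1.3220e+05 J/mol = 132.2 kJ/mol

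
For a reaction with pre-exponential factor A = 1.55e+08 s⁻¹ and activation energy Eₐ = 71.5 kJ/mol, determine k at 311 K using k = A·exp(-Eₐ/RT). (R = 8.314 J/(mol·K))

1.52e-04 s⁻¹

Step 1: Use the Arrhenius equation: k = A × exp(-Eₐ/RT)
Step 2: Convert Eₐ to J/mol: 71.5 kJ/mol = 71500 J/mol
Step 3: Calculate the exponent: -Eₐ/(RT) = -71500/(8.314 × 311) = -27.65258
Step 4: k = 1.55e+08 × exp(-27.65258)
Step 5: k = 1.55e+08 × 9.78672e-13 = 1.5169e-04 s⁻¹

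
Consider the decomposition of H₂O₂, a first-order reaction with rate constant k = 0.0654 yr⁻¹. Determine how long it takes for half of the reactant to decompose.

10.6 yr

Step 1: For a first-order reaction, t₁/₂ = ln(2)/k
Step 2: t₁/₂ = ln(2)/0.0654
Step 3: t₁/₂ = 0.6931/0.0654 = 10.6 yr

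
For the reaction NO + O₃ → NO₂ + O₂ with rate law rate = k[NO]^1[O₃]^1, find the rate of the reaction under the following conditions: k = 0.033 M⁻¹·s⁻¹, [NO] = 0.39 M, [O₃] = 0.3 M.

0.003861 M/s

Step 1: The rate law is rate = k[NO]^1[O₃]^1
Step 2: Substitute: rate = 0.033 × (0.39)^1 × (0.3)^1
Step 3: rate = 0.033 × 0.39 × 0.3 = 0.003861 M/s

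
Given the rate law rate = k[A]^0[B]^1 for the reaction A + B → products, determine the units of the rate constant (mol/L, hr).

hr⁻¹

Step 1: Overall order = 0 + 1 = 1.
Step 2: rate has units mol/L·hr⁻¹; [A]^0[B]^1 has units (mol/L)^1.
Step 3: k = rate/([A]^0[B]^1), so units of k = (mol/L)^(1-1)·hr⁻¹ = hr⁻¹.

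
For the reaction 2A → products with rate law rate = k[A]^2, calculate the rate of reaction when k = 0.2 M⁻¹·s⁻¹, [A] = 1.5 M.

0.45 M/s

Step 1: Identify the rate law: rate = k[A]^2
Step 2: Substitute values: rate = 0.2 × (1.5)^2
Step 3: Calculate: rate = 0.2 × 2.25 = 0.45 M/s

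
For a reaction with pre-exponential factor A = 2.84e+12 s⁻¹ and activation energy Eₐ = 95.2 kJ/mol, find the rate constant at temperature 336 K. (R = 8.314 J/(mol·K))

4.50e-03 s⁻¹

Step 1: Use the Arrhenius equation: k = A × exp(-Eₐ/RT)
Step 2: Convert Eₐ to J/mol: 95.2 kJ/mol = 95200 J/mol
Step 3: Calculate the exponent: -Eₐ/(RT) = -95200/(8.314 × 336) = -34.07906
Step 4: k = 2.84e+12 × exp(-34.07906)
Step 5: k = 2.84e+12 × 1.58362e-15 = 4.4975e-03 s⁻¹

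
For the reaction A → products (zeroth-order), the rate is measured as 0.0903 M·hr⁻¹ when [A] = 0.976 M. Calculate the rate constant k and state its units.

0.0903 M·hr⁻¹

Step 1: For a zeroth-order reaction, rate = k (independent of concentration).
Step 2: k = rate = 0.0903 M·hr⁻¹.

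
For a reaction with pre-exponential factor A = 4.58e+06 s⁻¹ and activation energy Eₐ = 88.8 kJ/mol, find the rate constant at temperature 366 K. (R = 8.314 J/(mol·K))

9.71e-07 s⁻¹

Step 1: Use the Arrhenius equation: k = A × exp(-Eₐ/RT)
Step 2: Convert Eₐ to J/mol: 88.8 kJ/mol = 88800 J/mol
Step 3: Calculate the exponent: -Eₐ/(RT) = -88800/(8.314 × 366) = -29.18246
Step 4: k = 4.58e+06 × exp(-29.18246)
Step 5: k = 4.58e+06 × 2.11943e-13 = 9.7070e-07 s⁻¹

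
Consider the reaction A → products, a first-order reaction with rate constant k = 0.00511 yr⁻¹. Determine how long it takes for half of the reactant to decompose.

135.6 yr

Step 1: For a first-order reaction, t₁/₂ = ln(2)/k
Step 2: t₁/₂ = ln(2)/0.00511
Step 3: t₁/₂ = 0.6931/0.00511 = 135.6 yr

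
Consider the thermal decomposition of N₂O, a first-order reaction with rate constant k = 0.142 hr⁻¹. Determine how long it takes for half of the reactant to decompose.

4.881 hr

Step 1: For a first-order reaction, t₁/₂ = ln(2)/k
Step 2: t₁/₂ = ln(2)/0.142
Step 3: t₁/₂ = 0.6931/0.142 = 4.881 hr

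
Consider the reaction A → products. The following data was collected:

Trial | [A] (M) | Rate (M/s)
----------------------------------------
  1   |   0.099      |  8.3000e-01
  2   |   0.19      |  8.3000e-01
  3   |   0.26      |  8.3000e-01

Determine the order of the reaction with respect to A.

zeroth order (0)

Step 1: Compare trials - when concentration changes, rate stays constant.
Step 2: rate₂/rate₁ = 8.3000e-01/8.3000e-01 = 1
Step 3: [A]₂/[A]₁ = 0.19/0.099 = 1.919
Step 4: Since rate ratio ≈ (conc ratio)^0, the reaction is zeroth order.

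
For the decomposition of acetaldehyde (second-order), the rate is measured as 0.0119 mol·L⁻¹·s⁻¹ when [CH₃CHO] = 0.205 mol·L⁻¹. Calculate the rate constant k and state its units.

0.2832 (mol·L⁻¹)⁻¹·s⁻¹

Step 1: rate = k[CH₃CHO]^2, so k = rate / [CH₃CHO]^2.
Step 2: k = 0.0119 / (0.205)^2 = 0.0119 / 0.04202.
Step 3: k = 0.2832 (mol·L⁻¹)⁻¹·s⁻¹.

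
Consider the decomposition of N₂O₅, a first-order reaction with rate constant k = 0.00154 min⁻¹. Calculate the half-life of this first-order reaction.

450.1 min

Step 1: For a first-order reaction, t₁/₂ = ln(2)/k
Step 2: t₁/₂ = ln(2)/0.00154
Step 3: t₁/₂ = 0.6931/0.00154 = 450.1 min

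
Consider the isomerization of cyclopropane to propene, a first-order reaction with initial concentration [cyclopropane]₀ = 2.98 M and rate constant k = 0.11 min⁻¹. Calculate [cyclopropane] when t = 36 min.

0.05681 M

Step 1: For a first-order reaction: [cyclopropane] = [cyclopropane]₀ × e^(-kt)
Step 2: [cyclopropane] = 2.98 × e^(-0.11 × 36)
Step 3: [cyclopropane] = 2.98 × e^(-3.96)
Step 4: [cyclopropane] = 2.98 × 0.0190631 = 0.05681 M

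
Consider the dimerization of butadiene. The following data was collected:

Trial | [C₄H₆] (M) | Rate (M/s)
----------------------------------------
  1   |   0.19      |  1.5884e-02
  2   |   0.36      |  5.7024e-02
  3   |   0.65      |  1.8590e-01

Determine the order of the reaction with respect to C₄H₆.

second order (2)

Step 1: Compare trials to find order n where rate₂/rate₁ = ([C₄H₆]₂/[C₄H₆]₁)^n
Step 2: rate₂/rate₁ = 5.7024e-02/1.5884e-02 = 3.59
Step 3: [C₄H₆]₂/[C₄H₆]₁ = 0.36/0.19 = 1.895
Step 4: n = ln(3.59)/ln(1.895) = 2.00 ≈ 2
Step 5: The reaction is second order in C₄H₆.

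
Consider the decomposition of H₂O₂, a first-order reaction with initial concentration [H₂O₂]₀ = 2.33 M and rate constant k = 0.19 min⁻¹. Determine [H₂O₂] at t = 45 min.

0.000451 M

Step 1: For a first-order reaction: [H₂O₂] = [H₂O₂]₀ × e^(-kt)
Step 2: [H₂O₂] = 2.33 × e^(-0.19 × 45)
Step 3: [H₂O₂] = 2.33 × e^(-8.55)
Step 4: [H₂O₂] = 2.33 × 0.000193545 = 0.000451 M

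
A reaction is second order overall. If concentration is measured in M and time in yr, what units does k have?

M⁻¹·yr⁻¹

Step 1: For overall order n, rate = k × (concentration)^n.
Step 2: Rate has units M·yr⁻¹; concentration term has units M^2.
Step 3: k = rate / (concentration)^n, so units of k = M^(1-2)·yr⁻¹ = M⁻¹·yr⁻¹.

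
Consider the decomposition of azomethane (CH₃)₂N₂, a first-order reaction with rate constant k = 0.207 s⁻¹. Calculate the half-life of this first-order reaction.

3.349 s

Step 1: For a first-order reaction, t₁/₂ = ln(2)/k
Step 2: t₁/₂ = ln(2)/0.207
Step 3: t₁/₂ = 0.6931/0.207 = 3.349 s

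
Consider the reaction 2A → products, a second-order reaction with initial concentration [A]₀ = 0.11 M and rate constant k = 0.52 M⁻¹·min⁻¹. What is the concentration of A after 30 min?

0.0405 M

Step 1: For a second-order reaction: 1/[A] = 1/[A]₀ + kt
Step 2: 1/[A] = 1/0.11 + 0.52 × 30
Step 3: 1/[A] = 9.091 + 15.6 = 24.69
Step 4: [A] = 1/24.69 = 0.0405 M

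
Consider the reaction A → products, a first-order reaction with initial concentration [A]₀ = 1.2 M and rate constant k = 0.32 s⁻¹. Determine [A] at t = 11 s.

0.03552 M

Step 1: For a first-order reaction: [A] = [A]₀ × e^(-kt)
Step 2: [A] = 1.2 × e^(-0.32 × 11)
Step 3: [A] = 1.2 × e^(-3.52)
Step 4: [A] = 1.2 × 0.0295994 = 0.03552 M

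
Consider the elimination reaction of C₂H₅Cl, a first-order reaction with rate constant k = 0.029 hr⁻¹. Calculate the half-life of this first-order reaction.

23.9 hr

Step 1: For a first-order reaction, t₁/₂ = ln(2)/k
Step 2: t₁/₂ = ln(2)/0.029
Step 3: t₁/₂ = 0.6931/0.029 = 23.9 hr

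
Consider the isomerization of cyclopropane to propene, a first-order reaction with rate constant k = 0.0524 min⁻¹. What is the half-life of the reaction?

13.23 min

Step 1: For a first-order reaction, t₁/₂ = ln(2)/k
Step 2: t₁/₂ = ln(2)/0.0524
Step 3: t₁/₂ = 0.6931/0.0524 = 13.23 min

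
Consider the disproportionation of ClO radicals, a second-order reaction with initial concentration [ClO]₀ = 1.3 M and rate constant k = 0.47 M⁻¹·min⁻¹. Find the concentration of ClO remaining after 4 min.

0.3775 M

Step 1: For a second-order reaction: 1/[ClO] = 1/[ClO]₀ + kt
Step 2: 1/[ClO] = 1/1.3 + 0.47 × 4
Step 3: 1/[ClO] = 0.7692 + 1.88 = 2.649
Step 4: [ClO] = 1/2.649 = 0.3775 M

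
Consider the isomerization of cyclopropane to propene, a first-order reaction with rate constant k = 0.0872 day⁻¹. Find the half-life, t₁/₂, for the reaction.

7.949 day

Step 1: For a first-order reaction, t₁/₂ = ln(2)/k
Step 2: t₁/₂ = ln(2)/0.0872
Step 3: t₁/₂ = 0.6931/0.0872 = 7.949 day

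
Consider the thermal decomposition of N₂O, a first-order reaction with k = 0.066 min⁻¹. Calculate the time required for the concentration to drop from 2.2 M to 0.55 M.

21 min

Step 1: For first-order: t = ln([N₂O]₀/[N₂O])/k
Step 2: t = ln(2.2/0.55)/0.066
Step 3: t = ln(4)/0.066
Step 4: t = 1.386/0.066 = 21 min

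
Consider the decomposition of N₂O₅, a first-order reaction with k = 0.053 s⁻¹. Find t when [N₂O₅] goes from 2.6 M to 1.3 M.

13.08 s

Step 1: For first-order: t = ln([N₂O₅]₀/[N₂O₅])/k
Step 2: t = ln(2.6/1.3)/0.053
Step 3: t = ln(2)/0.053
Step 4: t = 0.6931/0.053 = 13.08 s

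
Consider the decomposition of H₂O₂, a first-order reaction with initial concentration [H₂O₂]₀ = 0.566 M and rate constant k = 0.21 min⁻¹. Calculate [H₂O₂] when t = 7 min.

0.1301 M

Step 1: For a first-order reaction: [H₂O₂] = [H₂O₂]₀ × e^(-kt)
Step 2: [H₂O₂] = 0.566 × e^(-0.21 × 7)
Step 3: [H₂O₂] = 0.566 × e^(-1.47)
Step 4: [H₂O₂] = 0.566 × 0.229925 = 0.1301 M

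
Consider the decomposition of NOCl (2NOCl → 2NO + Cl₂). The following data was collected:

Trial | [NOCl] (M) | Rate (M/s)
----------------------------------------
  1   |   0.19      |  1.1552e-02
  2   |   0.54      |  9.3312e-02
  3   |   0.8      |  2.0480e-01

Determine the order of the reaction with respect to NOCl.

second order (2)

Step 1: Compare trials to find order n where rate₂/rate₁ = ([NOCl]₂/[NOCl]₁)^n
Step 2: rate₂/rate₁ = 9.3312e-02/1.1552e-02 = 8.078
Step 3: [NOCl]₂/[NOCl]₁ = 0.54/0.19 = 2.842
Step 4: n = ln(8.078)/ln(2.842) = 2.00 ≈ 2
Step 5: The reaction is second order in NOCl.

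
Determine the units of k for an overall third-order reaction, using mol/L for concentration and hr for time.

(mol/L)⁻²·hr⁻¹

Step 1: For overall order n, rate = k × (concentration)^n.
Step 2: Rate has units mol/L·hr⁻¹; concentration term has units (mol/L)^3.
Step 3: k = rate / (concentration)^n, so units of k = (mol/L)^(1-3)·hr⁻¹ = (mol/L)⁻²·hr⁻¹.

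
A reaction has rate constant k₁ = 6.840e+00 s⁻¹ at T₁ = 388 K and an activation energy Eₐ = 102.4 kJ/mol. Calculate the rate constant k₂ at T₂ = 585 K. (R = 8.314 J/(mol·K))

3.003e+05 s⁻¹

Step 1: Use the two-temperature Arrhenius form: ln(k₂/k₁) = -Eₐ/R × (1/T₂ - 1/T₁)
Step 2: Convert Eₐ to J/mol: 102.4 kJ/mol = 102400 J/mol
Step 3: 1/T₂ - 1/T₁ = 1/585 - 1/388 = -8.679179e-04 K⁻¹
Step 4: ln(k₂/k₁) = -102400/8.314 × -8.679179e-04 = 10.68978
Step 5: k₂ = k₁ × exp(10.68978) = 6.840e+00 × 4.39048e+04 = 3.003e+05 s⁻¹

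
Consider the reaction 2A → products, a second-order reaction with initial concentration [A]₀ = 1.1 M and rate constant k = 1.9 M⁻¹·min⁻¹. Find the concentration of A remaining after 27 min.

0.01915 M

Step 1: For a second-order reaction: 1/[A] = 1/[A]₀ + kt
Step 2: 1/[A] = 1/1.1 + 1.9 × 27
Step 3: 1/[A] = 0.9091 + 51.3 = 52.21
Step 4: [A] = 1/52.21 = 0.01915 M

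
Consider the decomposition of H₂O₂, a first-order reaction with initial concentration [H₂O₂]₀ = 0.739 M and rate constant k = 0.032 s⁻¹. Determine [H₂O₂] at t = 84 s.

0.05026 M

Step 1: For a first-order reaction: [H₂O₂] = [H₂O₂]₀ × e^(-kt)
Step 2: [H₂O₂] = 0.739 × e^(-0.032 × 84)
Step 3: [H₂O₂] = 0.739 × e^(-2.688)
Step 4: [H₂O₂] = 0.739 × 0.0680168 = 0.05026 M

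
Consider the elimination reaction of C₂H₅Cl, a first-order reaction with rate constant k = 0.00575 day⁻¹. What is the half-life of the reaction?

120.5 day

Step 1: For a first-order reaction, t₁/₂ = ln(2)/k
Step 2: t₁/₂ = ln(2)/0.00575
Step 3: t₁/₂ = 0.6931/0.00575 = 120.5 day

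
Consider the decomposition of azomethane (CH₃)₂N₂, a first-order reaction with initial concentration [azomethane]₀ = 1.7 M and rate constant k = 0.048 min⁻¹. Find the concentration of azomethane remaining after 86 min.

0.0274 M

Step 1: For a first-order reaction: [azomethane] = [azomethane]₀ × e^(-kt)
Step 2: [azomethane] = 1.7 × e^(-0.048 × 86)
Step 3: [azomethane] = 1.7 × e^(-4.128)
Step 4: [azomethane] = 1.7 × 0.0161151 = 0.0274 M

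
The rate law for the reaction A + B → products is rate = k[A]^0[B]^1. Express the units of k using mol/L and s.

s⁻¹

Step 1: Overall order = 0 + 1 = 1.
Step 2: rate has units mol/L·s⁻¹; [A]^0[B]^1 has units (mol/L)^1.
Step 3: k = rate/([A]^0[B]^1), so units of k = (mol/L)^(1-1)·s⁻¹ = s⁻¹.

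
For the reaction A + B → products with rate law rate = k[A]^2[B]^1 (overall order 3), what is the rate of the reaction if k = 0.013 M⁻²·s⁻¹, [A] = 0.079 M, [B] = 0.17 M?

1.379e-05 M/s

Step 1: The rate law is rate = k[A]^2[B]^1, overall order = 2+1 = 3
Step 2: Substitute values: rate = 0.013 × (0.079)^2 × (0.17)^1
Step 3: rate = 0.013 × 0.006241 × 0.17 = 1.37926e-05 M/s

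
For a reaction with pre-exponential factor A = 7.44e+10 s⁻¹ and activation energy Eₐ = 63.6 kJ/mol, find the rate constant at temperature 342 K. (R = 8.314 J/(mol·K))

1.44e+01 s⁻¹

Step 1: Use the Arrhenius equation: k = A × exp(-Eₐ/RT)
Step 2: Convert Eₐ to J/mol: 63.6 kJ/mol = 63600 J/mol
Step 3: Calculate the exponent: -Eₐ/(RT) = -63600/(8.314 × 342) = -22.36768
Step 4: k = 7.44e+10 × exp(-22.36768)
Step 5: k = 7.44e+10 × 1.93126e-10 = 1.4369e+01 s⁻¹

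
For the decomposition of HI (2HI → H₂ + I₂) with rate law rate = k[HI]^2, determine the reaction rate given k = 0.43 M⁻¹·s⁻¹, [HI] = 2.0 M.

1.72 M/s

Step 1: Identify the rate law: rate = k[HI]^2
Step 2: Substitute values: rate = 0.43 × (2.0)^2
Step 3: Calculate: rate = 0.43 × 4 = 1.72 M/s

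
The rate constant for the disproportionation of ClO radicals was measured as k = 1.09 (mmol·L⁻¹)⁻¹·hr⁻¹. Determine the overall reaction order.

second order (2)

Step 1: The units of k for an nth-order reaction are (concentration)^(1-n)·(time)⁻¹.
Step 2: Here k has units (mmol·L⁻¹)⁻¹·hr⁻¹, so the concentration exponent is -1.
Step 3: 1 - n = -1 ⇒ n = 2. The reaction is second order.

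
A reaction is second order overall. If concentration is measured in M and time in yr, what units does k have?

M⁻¹·yr⁻¹

Step 1: For overall order n, rate = k × (concentration)^n.
Step 2: Rate has units M·yr⁻¹; concentration term has units M^2.
Step 3: k = rate / (concentration)^n, so units of k = M^(1-2)·yr⁻¹ = M⁻¹·yr⁻¹.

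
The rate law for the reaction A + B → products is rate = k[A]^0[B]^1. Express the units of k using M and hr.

hr⁻¹

Step 1: Overall order = 0 + 1 = 1.
Step 2: rate has units M·hr⁻¹; [A]^0[B]^1 has units M^1.
Step 3: k = rate/([A]^0[B]^1), so units of k = M^(1-1)·hr⁻¹ = hr⁻¹.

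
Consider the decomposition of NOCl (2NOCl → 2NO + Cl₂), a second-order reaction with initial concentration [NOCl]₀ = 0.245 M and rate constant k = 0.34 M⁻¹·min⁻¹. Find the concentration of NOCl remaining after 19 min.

0.09486 M

Step 1: For a second-order reaction: 1/[NOCl] = 1/[NOCl]₀ + kt
Step 2: 1/[NOCl] = 1/0.245 + 0.34 × 19
Step 3: 1/[NOCl] = 4.082 + 6.46 = 10.54
Step 4: [NOCl] = 1/10.54 = 0.09486 M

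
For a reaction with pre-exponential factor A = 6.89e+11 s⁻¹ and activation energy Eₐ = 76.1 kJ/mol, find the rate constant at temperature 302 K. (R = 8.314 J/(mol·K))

4.73e-02 s⁻¹

Step 1: Use the Arrhenius equation: k = A × exp(-Eₐ/RT)
Step 2: Convert Eₐ to J/mol: 76.1 kJ/mol = 76100 J/mol
Step 3: Calculate the exponent: -Eₐ/(RT) = -76100/(8.314 × 302) = -30.30873
Step 4: k = 6.89e+11 × exp(-30.30873)
Step 5: k = 6.89e+11 × 6.87204e-14 = 4.7348e-02 s⁻¹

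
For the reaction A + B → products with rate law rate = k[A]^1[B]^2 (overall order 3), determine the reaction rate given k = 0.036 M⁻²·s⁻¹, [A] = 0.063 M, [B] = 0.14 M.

4.445e-05 M/s

Step 1: The rate law is rate = k[A]^1[B]^2, overall order = 1+2 = 3
Step 2: Substitute values: rate = 0.036 × (0.063)^1 × (0.14)^2
Step 3: rate = 0.036 × 0.063 × 0.0196 = 4.44528e-05 M/s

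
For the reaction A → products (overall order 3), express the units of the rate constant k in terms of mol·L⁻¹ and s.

(mol·L⁻¹)⁻²·s⁻¹

Step 1: For overall order n, rate = k × (concentration)^n.
Step 2: Rate has units mol·L⁻¹·s⁻¹; concentration term has units (mol·L⁻¹)^3.
Step 3: k = rate / (concentration)^n, so units of k = (mol·L⁻¹)^(1-3)·s⁻¹ = (mol·L⁻¹)⁻²·s⁻¹.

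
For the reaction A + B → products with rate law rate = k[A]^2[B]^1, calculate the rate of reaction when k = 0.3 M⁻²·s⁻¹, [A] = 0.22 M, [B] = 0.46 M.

0.006679 M/s

Step 1: The rate law is rate = k[A]^2[B]^1
Step 2: Substitute: rate = 0.3 × (0.22)^2 × (0.46)^1
Step 3: rate = 0.3 × 0.0484 × 0.46 = 0.0066792 M/s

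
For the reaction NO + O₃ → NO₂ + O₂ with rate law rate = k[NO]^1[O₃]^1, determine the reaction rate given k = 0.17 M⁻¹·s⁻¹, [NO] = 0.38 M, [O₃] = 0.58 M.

0.03747 M/s

Step 1: The rate law is rate = k[NO]^1[O₃]^1
Step 2: Substitute: rate = 0.17 × (0.38)^1 × (0.58)^1
Step 3: rate = 0.17 × 0.38 × 0.58 = 0.037468 M/s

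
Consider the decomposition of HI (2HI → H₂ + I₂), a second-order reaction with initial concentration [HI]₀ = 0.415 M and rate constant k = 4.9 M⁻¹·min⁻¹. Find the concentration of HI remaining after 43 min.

0.004692 M

Step 1: For a second-order reaction: 1/[HI] = 1/[HI]₀ + kt
Step 2: 1/[HI] = 1/0.415 + 4.9 × 43
Step 3: 1/[HI] = 2.41 + 210.7 = 213.1
Step 4: [HI] = 1/213.1 = 0.004692 M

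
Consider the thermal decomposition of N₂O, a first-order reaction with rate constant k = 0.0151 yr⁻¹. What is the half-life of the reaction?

45.9 yr

Step 1: For a first-order reaction, t₁/₂ = ln(2)/k
Step 2: t₁/₂ = ln(2)/0.0151
Step 3: t₁/₂ = 0.6931/0.0151 = 45.9 yr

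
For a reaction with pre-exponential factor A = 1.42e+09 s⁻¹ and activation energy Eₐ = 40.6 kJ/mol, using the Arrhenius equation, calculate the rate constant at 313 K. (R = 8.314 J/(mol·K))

2.38e+02 s⁻¹

Step 1: Use the Arrhenius equation: k = A × exp(-Eₐ/RT)
Step 2: Convert Eₐ to J/mol: 40.6 kJ/mol = 40600 J/mol
Step 3: Calculate the exponent: -Eₐ/(RT) = -40600/(8.314 × 313) = -15.60169
Step 4: k = 1.42e+09 × exp(-15.60169)
Step 5: k = 1.42e+09 × 1.67599e-07 = 2.3799e+02 s⁻¹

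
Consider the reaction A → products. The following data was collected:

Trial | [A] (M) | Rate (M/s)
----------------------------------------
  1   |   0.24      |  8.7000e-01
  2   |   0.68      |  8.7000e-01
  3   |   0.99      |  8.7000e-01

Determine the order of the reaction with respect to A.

zeroth order (0)

Step 1: Compare trials - when concentration changes, rate stays constant.
Step 2: rate₂/rate₁ = 8.7000e-01/8.7000e-01 = 1
Step 3: [A]₂/[A]₁ = 0.68/0.24 = 2.833
Step 4: Since rate ratio ≈ (conc ratio)^0, the reaction is zeroth order.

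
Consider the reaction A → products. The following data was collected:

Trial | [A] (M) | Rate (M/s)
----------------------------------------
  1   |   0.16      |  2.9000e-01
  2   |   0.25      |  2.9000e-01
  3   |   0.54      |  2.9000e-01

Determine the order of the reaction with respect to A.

zeroth order (0)

Step 1: Compare trials - when concentration changes, rate stays constant.
Step 2: rate₂/rate₁ = 2.9000e-01/2.9000e-01 = 1
Step 3: [A]₂/[A]₁ = 0.25/0.16 = 1.562
Step 4: Since rate ratio ≈ (conc ratio)^0, the reaction is zeroth order.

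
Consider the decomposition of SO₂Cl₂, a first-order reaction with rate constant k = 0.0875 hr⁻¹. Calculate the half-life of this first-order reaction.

7.922 hr

Step 1: For a first-order reaction, t₁/₂ = ln(2)/k
Step 2: t₁/₂ = ln(2)/0.0875
Step 3: t₁/₂ = 0.6931/0.0875 = 7.922 hr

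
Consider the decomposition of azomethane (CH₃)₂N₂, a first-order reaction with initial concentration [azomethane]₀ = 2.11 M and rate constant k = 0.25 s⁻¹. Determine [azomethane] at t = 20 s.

0.01422 M

Step 1: For a first-order reaction: [azomethane] = [azomethane]₀ × e^(-kt)
Step 2: [azomethane] = 2.11 × e^(-0.25 × 20)
Step 3: [azomethane] = 2.11 × e^(-5)
Step 4: [azomethane] = 2.11 × 0.00673795 = 0.01422 M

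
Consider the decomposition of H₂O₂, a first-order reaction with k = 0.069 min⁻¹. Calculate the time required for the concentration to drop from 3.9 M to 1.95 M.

10.05 min

Step 1: For first-order: t = ln([H₂O₂]₀/[H₂O₂])/k
Step 2: t = ln(3.9/1.95)/0.069
Step 3: t = ln(2)/0.069
Step 4: t = 0.6931/0.069 = 10.05 min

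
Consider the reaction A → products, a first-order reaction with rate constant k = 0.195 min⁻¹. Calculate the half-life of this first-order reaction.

3.555 min

Step 1: For a first-order reaction, t₁/₂ = ln(2)/k
Step 2: t₁/₂ = ln(2)/0.195
Step 3: t₁/₂ = 0.6931/0.195 = 3.555 min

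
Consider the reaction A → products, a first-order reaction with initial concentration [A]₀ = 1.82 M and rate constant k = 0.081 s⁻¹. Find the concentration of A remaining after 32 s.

0.1363 M

Step 1: For a first-order reaction: [A] = [A]₀ × e^(-kt)
Step 2: [A] = 1.82 × e^(-0.081 × 32)
Step 3: [A] = 1.82 × e^(-2.592)
Step 4: [A] = 1.82 × 0.0748701 = 0.1363 M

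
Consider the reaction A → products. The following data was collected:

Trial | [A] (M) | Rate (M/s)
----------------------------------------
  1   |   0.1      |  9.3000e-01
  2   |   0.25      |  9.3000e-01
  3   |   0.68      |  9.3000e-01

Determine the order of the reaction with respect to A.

zeroth order (0)

Step 1: Compare trials - when concentration changes, rate stays constant.
Step 2: rate₂/rate₁ = 9.3000e-01/9.3000e-01 = 1
Step 3: [A]₂/[A]₁ = 0.25/0.1 = 2.5
Step 4: Since rate ratio ≈ (conc ratio)^0, the reaction is zeroth order.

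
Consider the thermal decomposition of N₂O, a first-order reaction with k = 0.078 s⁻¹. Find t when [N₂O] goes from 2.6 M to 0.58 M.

19.23 s

Step 1: For first-order: t = ln([N₂O]₀/[N₂O])/k
Step 2: t = ln(2.6/0.58)/0.078
Step 3: t = ln(4.483)/0.078
Step 4: t = 1.5/0.078 = 19.23 s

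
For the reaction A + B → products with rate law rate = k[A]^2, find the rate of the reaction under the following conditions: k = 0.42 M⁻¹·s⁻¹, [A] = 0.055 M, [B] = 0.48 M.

0.00127 M/s

Step 1: The rate law is rate = k[A]^2
Step 2: Note that the rate does not depend on [B] (zero order in B).
Step 3: rate = 0.42 × (0.055)^2 = 0.0012705 M/s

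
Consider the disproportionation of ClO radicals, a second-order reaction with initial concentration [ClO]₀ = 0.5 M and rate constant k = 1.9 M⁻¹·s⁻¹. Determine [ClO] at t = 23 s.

0.02188 M

Step 1: For a second-order reaction: 1/[ClO] = 1/[ClO]₀ + kt
Step 2: 1/[ClO] = 1/0.5 + 1.9 × 23
Step 3: 1/[ClO] = 2 + 43.7 = 45.7
Step 4: [ClO] = 1/45.7 = 0.02188 M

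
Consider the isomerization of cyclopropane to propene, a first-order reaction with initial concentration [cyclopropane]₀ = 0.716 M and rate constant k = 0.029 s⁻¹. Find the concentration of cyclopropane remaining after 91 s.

0.05115 M

Step 1: For a first-order reaction: [cyclopropane] = [cyclopropane]₀ × e^(-kt)
Step 2: [cyclopropane] = 0.716 × e^(-0.029 × 91)
Step 3: [cyclopropane] = 0.716 × e^(-2.639)
Step 4: [cyclopropane] = 0.716 × 0.0714327 = 0.05115 M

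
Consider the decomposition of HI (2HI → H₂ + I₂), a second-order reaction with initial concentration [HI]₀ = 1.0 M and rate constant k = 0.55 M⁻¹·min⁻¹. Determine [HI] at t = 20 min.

0.08333 M

Step 1: For a second-order reaction: 1/[HI] = 1/[HI]₀ + kt
Step 2: 1/[HI] = 1/1.0 + 0.55 × 20
Step 3: 1/[HI] = 1 + 11 = 12
Step 4: [HI] = 1/12 = 0.08333 M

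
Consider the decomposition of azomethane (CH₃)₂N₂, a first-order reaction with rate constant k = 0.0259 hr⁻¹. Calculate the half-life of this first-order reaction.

26.76 hr

Step 1: For a first-order reaction, t₁/₂ = ln(2)/k
Step 2: t₁/₂ = ln(2)/0.0259
Step 3: t₁/₂ = 0.6931/0.0259 = 26.76 hr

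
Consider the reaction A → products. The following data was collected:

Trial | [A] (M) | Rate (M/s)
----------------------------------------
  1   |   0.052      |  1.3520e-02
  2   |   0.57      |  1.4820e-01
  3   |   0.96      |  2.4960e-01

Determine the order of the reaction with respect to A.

first order (1)

Step 1: Compare trials to find order n where rate₂/rate₁ = ([A]₂/[A]₁)^n
Step 2: rate₂/rate₁ = 1.4820e-01/1.3520e-02 = 10.96
Step 3: [A]₂/[A]₁ = 0.57/0.052 = 10.96
Step 4: n = ln(10.96)/ln(10.96) = 1.00 ≈ 1
Step 5: The reaction is first order in A.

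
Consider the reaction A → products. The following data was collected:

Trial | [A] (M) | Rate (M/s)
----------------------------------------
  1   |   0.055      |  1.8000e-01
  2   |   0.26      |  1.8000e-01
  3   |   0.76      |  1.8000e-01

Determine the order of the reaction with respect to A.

zeroth order (0)

Step 1: Compare trials - when concentration changes, rate stays constant.
Step 2: rate₂/rate₁ = 1.8000e-01/1.8000e-01 = 1
Step 3: [A]₂/[A]₁ = 0.26/0.055 = 4.727
Step 4: Since rate ratio ≈ (conc ratio)^0, the reaction is zeroth order.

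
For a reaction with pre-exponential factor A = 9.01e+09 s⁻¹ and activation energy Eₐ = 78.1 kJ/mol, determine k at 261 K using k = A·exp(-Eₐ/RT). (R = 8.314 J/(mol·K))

2.11e-06 s⁻¹

Step 1: Use the Arrhenius equation: k = A × exp(-Eₐ/RT)
Step 2: Convert Eₐ to J/mol: 78.1 kJ/mol = 78100 J/mol
Step 3: Calculate the exponent: -Eₐ/(RT) = -78100/(8.314 × 261) = -35.99155
Step 4: k = 9.01e+09 × exp(-35.99155)
Step 5: k = 9.01e+09 × 2.33921e-16 = 2.1076e-06 s⁻¹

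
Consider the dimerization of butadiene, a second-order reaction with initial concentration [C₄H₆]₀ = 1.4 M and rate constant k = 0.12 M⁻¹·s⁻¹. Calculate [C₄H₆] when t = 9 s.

0.5573 M

Step 1: For a second-order reaction: 1/[C₄H₆] = 1/[C₄H₆]₀ + kt
Step 2: 1/[C₄H₆] = 1/1.4 + 0.12 × 9
Step 3: 1/[C₄H₆] = 0.7143 + 1.08 = 1.794
Step 4: [C₄H₆] = 1/1.794 = 0.5573 M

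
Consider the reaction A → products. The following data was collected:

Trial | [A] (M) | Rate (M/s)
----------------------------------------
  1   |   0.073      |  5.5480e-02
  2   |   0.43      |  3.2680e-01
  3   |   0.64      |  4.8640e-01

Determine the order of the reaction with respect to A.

first order (1)

Step 1: Compare trials to find order n where rate₂/rate₁ = ([A]₂/[A]₁)^n
Step 2: rate₂/rate₁ = 3.2680e-01/5.5480e-02 = 5.89
Step 3: [A]₂/[A]₁ = 0.43/0.073 = 5.89
Step 4: n = ln(5.89)/ln(5.89) = 1.00 ≈ 1
Step 5: The reaction is first order in A.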